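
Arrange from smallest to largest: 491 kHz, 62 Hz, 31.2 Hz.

31.2 Hz < 62 Hz < 491 kHz

491 kHz = 491000 Hz
62 Hz = 62 Hz
31.2 Hz = 31.2 Hz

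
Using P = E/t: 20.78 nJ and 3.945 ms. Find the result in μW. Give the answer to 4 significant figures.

(20.78 × 10⁻⁹) / (3.945 × 10⁻³) = 5.26743 × 10⁻⁶ W

5.267 μW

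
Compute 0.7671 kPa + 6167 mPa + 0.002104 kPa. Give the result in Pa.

775.371 Pa

In Pa:
  0.7671 kPa = 0.7671 × 10³ Pa = 767.1
  6167 mPa = 6167 × 10⁻³ Pa = 6.167
  0.002104 kPa = 0.002104 × 10³ Pa = 2.104
Sum: 767.1 + 6.167 + 2.104 = 775.371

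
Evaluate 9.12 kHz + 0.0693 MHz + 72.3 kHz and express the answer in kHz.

150.72 kHz

In kHz:
  9.12 kHz → 9.12
  0.0693 MHz = 0.0693e3 kHz = 69.3
  72.3 kHz → 72.3
Sum: 9.12 + 69.3 + 72.3 = 150.72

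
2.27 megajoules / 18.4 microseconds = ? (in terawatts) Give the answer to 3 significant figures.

0.123 terawatts

(2.27 × 10^6) / (18.4 × 10^-6) = 0.12337 × 10^12 W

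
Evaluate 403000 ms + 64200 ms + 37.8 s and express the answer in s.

505 s

In s:
  403000 ms = 403000e-3 s = 403
  64200 ms = 64200e-3 s = 64.2
  37.8 s → 37.8
Sum: 403 + 64.2 + 37.8 = 505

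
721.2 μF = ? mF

micro = 10^-6, milli = 10^-3; factor is 10^-3.
721.2 × 10^-3 = 0.7212

0.7212 mF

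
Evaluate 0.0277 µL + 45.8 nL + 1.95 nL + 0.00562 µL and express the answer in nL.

81.07 nL

In nL:
  0.0277 µL = 0.0277e3 nL = 27.7
  45.8 nL → 45.8
  1.95 nL → 1.95
  0.00562 µL = 0.00562e3 nL = 5.62
Sum: 27.7 + 45.8 + 1.95 + 5.62 = 81.07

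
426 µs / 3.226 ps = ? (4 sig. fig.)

(426e-6) / (3.226e-12) = 132.05e6

132100000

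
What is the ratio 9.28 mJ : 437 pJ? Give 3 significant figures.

21200000

(9.28 × 10^-3) / (437 × 10^-12) = 0.02124 × 10^9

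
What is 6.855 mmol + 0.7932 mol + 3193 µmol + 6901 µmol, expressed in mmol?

In mmol:
  6.855 mmol → 6.855
  0.7932 mol = 0.7932 × 10³ mmol = 793.2
  3193 µmol = 3193 × 10⁻³ mmol = 3.193
  6901 µmol = 6901 × 10⁻³ mmol = 6.901
Sum: 6.855 + 793.2 + 3.193 + 6.901 = 810.149

810.149 mmol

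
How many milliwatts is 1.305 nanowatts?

0.000001305 milliwatts

nano = 10^-9, milli = 10^-3; factor is 10^-6.
1.305 × 10^-6 = 0.000001305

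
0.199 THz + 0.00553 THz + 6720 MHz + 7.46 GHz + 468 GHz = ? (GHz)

686.71 GHz

In GHz:
  0.199 THz = 0.199e3 GHz = 199
  0.00553 THz = 0.00553e3 GHz = 5.53
  6720 MHz = 6720e-3 GHz = 6.72
  7.46 GHz → 7.46
  468 GHz → 468
Sum: 199 + 5.53 + 6.72 + 7.46 + 468 = 686.71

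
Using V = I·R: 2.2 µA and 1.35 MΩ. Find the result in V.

2.97 V

2.2 × 10⁻⁶ × 1.35 × 10⁶ = 2.97 V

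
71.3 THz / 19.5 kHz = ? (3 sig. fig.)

(71.3e12) / (19.5e3) = 3.656e9

3660000000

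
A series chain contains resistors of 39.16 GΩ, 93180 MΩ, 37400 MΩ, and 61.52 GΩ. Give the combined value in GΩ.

In GΩ:
  39.16 GΩ → 39.16
  93180 MΩ = 93180 × 10⁻³ GΩ = 93.18
  37400 MΩ = 37400 × 10⁻³ GΩ = 37.4
  61.52 GΩ → 61.52
Sum: 39.16 + 93.18 + 37.4 + 61.52 = 231.26

231.26 GΩ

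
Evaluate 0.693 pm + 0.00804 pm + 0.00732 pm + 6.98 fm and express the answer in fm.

715.34 fm

In fm:
  0.693 pm = 0.693e3 fm = 693
  0.00804 pm = 0.00804e3 fm = 8.04
  0.00732 pm = 0.00732e3 fm = 7.32
  6.98 fm → 6.98
Sum: 693 + 8.04 + 7.32 + 6.98 = 715.34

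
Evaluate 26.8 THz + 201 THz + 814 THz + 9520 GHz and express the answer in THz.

1051.32 THz

In THz:
  26.8 THz → 26.8
  201 THz → 201
  814 THz → 814
  9520 GHz = 9520 × 10^-3 THz = 9.52
Sum: 26.8 + 201 + 814 + 9.52 = 1051.32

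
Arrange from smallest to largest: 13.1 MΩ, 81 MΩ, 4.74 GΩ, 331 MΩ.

13.1 MΩ < 81 MΩ < 331 MΩ < 4.74 GΩ

13.1 MΩ = 13100000 Ω
81 MΩ = 81000000 Ω
4.74 GΩ = 4740000000 Ω
331 MΩ = 331000000 Ω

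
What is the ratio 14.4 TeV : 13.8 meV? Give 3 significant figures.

(14.4e12) / (13.8e-3) = 1.043e15

1040000000000000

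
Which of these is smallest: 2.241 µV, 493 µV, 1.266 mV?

2.241 µV = 0.000002241 V
493 µV = 0.000493 V
1.266 mV = 0.001266 V

2.241 µV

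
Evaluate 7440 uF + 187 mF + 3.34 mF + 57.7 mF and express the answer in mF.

255.48 mF

In mF:
  7440 uF = 7440 × 10⁻³ mF = 7.44
  187 mF → 187
  3.34 mF → 3.34
  57.7 mF → 57.7
Sum: 7.44 + 187 + 3.34 + 57.7 = 255.48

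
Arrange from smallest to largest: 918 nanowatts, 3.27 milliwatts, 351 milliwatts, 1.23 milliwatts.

918 nanowatts = 0.000000918 watts
3.27 milliwatts = 0.00327 watts
351 milliwatts = 0.351 watts
1.23 milliwatts = 0.00123 watts

918 nanowatts < 1.23 milliwatts < 3.27 milliwatts < 351 milliwatts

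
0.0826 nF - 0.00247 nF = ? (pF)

In pF:
  0.0826 nF = 0.0826 × 10³ pF = 82.6
  0.00247 nF = 0.00247 × 10³ pF = 2.47
Difference: 82.6 - 2.47 = 80.13

80.13 pF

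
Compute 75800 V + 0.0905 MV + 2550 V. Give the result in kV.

In kV:
  75800 V = 75800 × 10⁻³ kV = 75.8
  0.0905 MV = 0.0905 × 10³ kV = 90.5
  2550 V = 2550 × 10⁻³ kV = 2.55
Sum: 75.8 + 90.5 + 2.55 = 168.85

168.85 kV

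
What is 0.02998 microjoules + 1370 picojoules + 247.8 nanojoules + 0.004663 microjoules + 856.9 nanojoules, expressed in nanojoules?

In nanojoules:
  0.02998 microjoules = 0.02998 × 10³ nanojoules = 29.98
  1370 picojoules = 1370 × 10⁻³ nanojoules = 1.37
  247.8 nanojoules → 247.8
  0.004663 microjoules = 0.004663 × 10³ nanojoules = 4.663
  856.9 nanojoules → 856.9
Sum: 29.98 + 1.37 + 247.8 + 4.663 + 856.9 = 1140.713

1140.713 nanojoules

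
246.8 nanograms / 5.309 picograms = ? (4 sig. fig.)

46490

(246.8 × 10⁻⁹) / (5.309 × 10⁻¹²) = 46.487 × 10³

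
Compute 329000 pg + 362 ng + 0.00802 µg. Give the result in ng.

In ng:
  329000 pg = 329000e-3 ng = 329
  362 ng → 362
  0.00802 µg = 0.00802e3 ng = 8.02
Sum: 329 + 362 + 8.02 = 699.02

699.02 ng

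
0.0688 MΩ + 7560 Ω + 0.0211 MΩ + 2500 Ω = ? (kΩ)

99.96 kΩ

In kΩ:
  0.0688 MΩ = 0.0688 × 10^3 kΩ = 68.8
  7560 Ω = 7560 × 10^-3 kΩ = 7.56
  0.0211 MΩ = 0.0211 × 10^3 kΩ = 21.1
  2500 Ω = 2500 × 10^-3 kΩ = 2.5
Sum: 68.8 + 7.56 + 21.1 + 2.5 = 99.96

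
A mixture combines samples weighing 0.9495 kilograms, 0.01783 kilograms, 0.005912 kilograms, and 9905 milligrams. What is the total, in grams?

In grams:
  0.9495 kilograms = 0.9495e3 grams = 949.5
  0.01783 kilograms = 0.01783e3 grams = 17.83
  0.005912 kilograms = 0.005912e3 grams = 5.912
  9905 milligrams = 9905e-3 grams = 9.905
Sum: 949.5 + 17.83 + 5.912 + 9.905 = 983.147

983.147 grams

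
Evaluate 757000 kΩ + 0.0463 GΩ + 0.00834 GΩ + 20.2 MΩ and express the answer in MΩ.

In MΩ:
  757000 kΩ = 757000 × 10⁻³ MΩ = 757
  0.0463 GΩ = 0.0463 × 10³ MΩ = 46.3
  0.00834 GΩ = 0.00834 × 10³ MΩ = 8.34
  20.2 MΩ → 20.2
Sum: 757 + 46.3 + 8.34 + 20.2 = 831.84

831.84 MΩ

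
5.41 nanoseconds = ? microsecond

0.00541 microseconds

nano = 10^-9, micro = 10^-6; factor is 10^-3.
5.41 × 10^-3 = 0.00541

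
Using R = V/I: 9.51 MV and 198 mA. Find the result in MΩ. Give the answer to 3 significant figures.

(9.51e6) / (198e-3) = 0.04803e9 Ω

48.0 MΩ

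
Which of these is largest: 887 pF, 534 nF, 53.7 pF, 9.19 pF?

887 pF = 0.000000000887 F
534 nF = 0.000000534 F
53.7 pF = 0.0000000000537 F
9.19 pF = 0.00000000000919 F

534 nF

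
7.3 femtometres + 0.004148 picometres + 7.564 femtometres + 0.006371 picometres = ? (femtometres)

In femtometres:
  7.3 femtometres → 7.3
  0.004148 picometres = 0.004148 × 10^3 femtometres = 4.148
  7.564 femtometres → 7.564
  0.006371 picometres = 0.006371 × 10^3 femtometres = 6.371
Sum: 7.3 + 4.148 + 7.564 + 6.371 = 25.383

25.383 femtometres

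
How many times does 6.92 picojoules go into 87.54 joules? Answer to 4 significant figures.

12650000000000

(87.54) / (6.92 × 10^-12) = 12.65 × 10^12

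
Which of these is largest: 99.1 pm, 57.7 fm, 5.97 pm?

99.1 pm = 0.0000000000991 m
57.7 fm = 0.0000000000000577 m
5.97 pm = 0.00000000000597 m

99.1 pm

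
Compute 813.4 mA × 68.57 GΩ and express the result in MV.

813.4e-3 × 68.57e9 = 55774.838e6 V

55774.838 MV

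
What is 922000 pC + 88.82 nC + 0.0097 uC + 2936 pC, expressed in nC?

1023.456 nC

In nC:
  922000 pC = 922000e-3 nC = 922
  88.82 nC → 88.82
  0.0097 uC = 0.0097e3 nC = 9.7
  2936 pC = 2936e-3 nC = 2.936
Sum: 922 + 88.82 + 9.7 + 2.936 = 1023.456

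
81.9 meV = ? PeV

0.0000000000000000819 PeV

milli = 1e-3, peta = 1e15; factor is 1e-18.
81.9 × 1e-18 = 0.0000000000000000819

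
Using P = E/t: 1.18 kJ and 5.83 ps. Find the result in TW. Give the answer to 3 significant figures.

(1.18e3) / (5.83e-12) = 0.2024e15 W

202 TW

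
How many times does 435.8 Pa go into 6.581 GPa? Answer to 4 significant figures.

(6.581 × 10⁹) / (435.8) = 0.015101 × 10⁹

15100000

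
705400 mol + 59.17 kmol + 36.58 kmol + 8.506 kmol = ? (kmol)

In kmol:
  705400 mol = 705400 × 10^-3 kmol = 705.4
  59.17 kmol → 59.17
  36.58 kmol → 36.58
  8.506 kmol → 8.506
Sum: 705.4 + 59.17 + 36.58 + 8.506 = 809.656

809.656 kmol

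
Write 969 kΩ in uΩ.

969000000000 uΩ

kilo = 1e3, micro = 1e-6; factor is 1e9.
969 × 1e9 = 969000000000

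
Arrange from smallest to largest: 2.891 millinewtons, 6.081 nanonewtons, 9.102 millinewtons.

2.891 millinewtons = 0.002891 newtons
6.081 nanonewtons = 0.000000006081 newtons
9.102 millinewtons = 0.009102 newtons

6.081 nanonewtons < 2.891 millinewtons < 9.102 millinewtons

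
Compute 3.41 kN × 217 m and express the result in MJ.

0.73997 MJ

3.41e3 × 217 = 739.97e3 J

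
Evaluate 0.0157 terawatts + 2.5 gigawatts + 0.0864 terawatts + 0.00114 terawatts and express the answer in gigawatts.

105.74 gigawatts

In gigawatts:
  0.0157 terawatts = 0.0157 × 10³ gigawatts = 15.7
  2.5 gigawatts → 2.5
  0.0864 terawatts = 0.0864 × 10³ gigawatts = 86.4
  0.00114 terawatts = 0.00114 × 10³ gigawatts = 1.14
Sum: 15.7 + 2.5 + 86.4 + 1.14 = 105.74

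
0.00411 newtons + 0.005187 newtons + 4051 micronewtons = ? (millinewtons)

13.348 millinewtons

In millinewtons:
  0.00411 newtons = 0.00411e3 millinewtons = 4.11
  0.005187 newtons = 0.005187e3 millinewtons = 5.187
  4051 micronewtons = 4051e-3 millinewtons = 4.051
Sum: 4.11 + 5.187 + 4.051 = 13.348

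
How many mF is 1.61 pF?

0.00000000161 mF

pico = 10^-12, milli = 10^-3; factor is 10^-9.
1.61 × 10^-9 = 0.00000000161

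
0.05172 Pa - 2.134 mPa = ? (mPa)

In mPa:
  0.05172 Pa = 0.05172 × 10³ mPa = 51.72
  2.134 mPa → 2.134
Difference: 51.72 - 2.134 = 49.586

49.586 mPa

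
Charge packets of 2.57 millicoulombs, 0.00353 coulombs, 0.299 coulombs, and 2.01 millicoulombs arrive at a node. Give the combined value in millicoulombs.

In millicoulombs:
  2.57 millicoulombs → 2.57
  0.00353 coulombs = 0.00353 × 10³ millicoulombs = 3.53
  0.299 coulombs = 0.299 × 10³ millicoulombs = 299
  2.01 millicoulombs → 2.01
Sum: 2.57 + 3.53 + 299 + 2.01 = 307.11

307.11 millicoulombs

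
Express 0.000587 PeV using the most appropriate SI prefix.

587 GeV

= 587 × 10⁹ eV; 10⁹ is giga.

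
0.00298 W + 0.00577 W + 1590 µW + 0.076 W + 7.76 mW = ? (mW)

In mW:
  0.00298 W = 0.00298 × 10^3 mW = 2.98
  0.00577 W = 0.00577 × 10^3 mW = 5.77
  1590 µW = 1590 × 10^-3 mW = 1.59
  0.076 W = 0.076 × 10^3 mW = 76
  7.76 mW → 7.76
Sum: 2.98 + 5.77 + 1.59 + 76 + 7.76 = 94.1

94.1 mW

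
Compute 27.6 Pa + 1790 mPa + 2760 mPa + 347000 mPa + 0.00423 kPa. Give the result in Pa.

383.38 Pa

In Pa:
  27.6 Pa → 27.6
  1790 mPa = 1790 × 10^-3 Pa = 1.79
  2760 mPa = 2760 × 10^-3 Pa = 2.76
  347000 mPa = 347000 × 10^-3 Pa = 347
  0.00423 kPa = 0.00423 × 10^3 Pa = 4.23
Sum: 27.6 + 1.79 + 2.76 + 347 + 4.23 = 383.38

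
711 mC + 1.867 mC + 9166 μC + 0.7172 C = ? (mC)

In mC:
  711 mC → 711
  1.867 mC → 1.867
  9166 μC = 9166e-3 mC = 9.166
  0.7172 C = 0.7172e3 mC = 717.2
Sum: 711 + 1.867 + 9.166 + 717.2 = 1439.233

1439.233 mC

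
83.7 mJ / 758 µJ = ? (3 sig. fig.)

110

(83.7 × 10⁻³) / (758 × 10⁻⁶) = 0.1104 × 10³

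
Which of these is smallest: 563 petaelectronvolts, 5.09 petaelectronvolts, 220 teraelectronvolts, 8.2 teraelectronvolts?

8.2 teraelectronvolts

563 petaelectronvolts = 563000000000000000 electronvolts
5.09 petaelectronvolts = 5090000000000000 electronvolts
220 teraelectronvolts = 220000000000000 electronvolts
8.2 teraelectronvolts = 8200000000000 electronvolts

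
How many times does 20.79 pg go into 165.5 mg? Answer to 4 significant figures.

(165.5e-3) / (20.79e-12) = 7.9606e9

7961000000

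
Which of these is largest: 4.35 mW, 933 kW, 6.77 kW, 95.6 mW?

4.35 mW = 0.00435 W
933 kW = 933000 W
6.77 kW = 6770 W
95.6 mW = 0.0956 W

933 kW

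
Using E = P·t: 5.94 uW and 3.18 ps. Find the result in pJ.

0.0000188892 pJ

5.94e-6 × 3.18e-12 = 18.8892e-18 J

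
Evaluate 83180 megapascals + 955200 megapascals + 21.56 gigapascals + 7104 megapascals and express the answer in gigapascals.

In gigapascals:
  83180 megapascals = 83180 × 10⁻³ gigapascals = 83.18
  955200 megapascals = 955200 × 10⁻³ gigapascals = 955.2
  21.56 gigapascals → 21.56
  7104 megapascals = 7104 × 10⁻³ gigapascals = 7.104
Sum: 83.18 + 955.2 + 21.56 + 7.104 = 1067.044

1067.044 gigapascals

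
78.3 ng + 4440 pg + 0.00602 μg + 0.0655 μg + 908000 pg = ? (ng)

1062.26 ng

In ng:
  78.3 ng → 78.3
  4440 pg = 4440e-3 ng = 4.44
  0.00602 μg = 0.00602e3 ng = 6.02
  0.0655 μg = 0.0655e3 ng = 65.5
  908000 pg = 908000e-3 ng = 908
Sum: 78.3 + 4.44 + 6.02 + 65.5 + 908 = 1062.26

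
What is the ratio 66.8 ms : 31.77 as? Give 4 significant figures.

2103000000000000

(66.8 × 10^-3) / (31.77 × 10^-18) = 2.1026 × 10^15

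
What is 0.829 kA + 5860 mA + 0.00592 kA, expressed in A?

840.78 A

In A:
  0.829 kA = 0.829e3 A = 829
  5860 mA = 5860e-3 A = 5.86
  0.00592 kA = 0.00592e3 A = 5.92
Sum: 829 + 5.86 + 5.92 = 840.78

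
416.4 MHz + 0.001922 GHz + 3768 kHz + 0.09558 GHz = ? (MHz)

517.67 MHz

In MHz:
  416.4 MHz → 416.4
  0.001922 GHz = 0.001922 × 10^3 MHz = 1.922
  3768 kHz = 3768 × 10^-3 MHz = 3.768
  0.09558 GHz = 0.09558 × 10^3 MHz = 95.58
Sum: 416.4 + 1.922 + 3.768 + 95.58 = 517.67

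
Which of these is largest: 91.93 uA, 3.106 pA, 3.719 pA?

91.93 uA = 0.00009193 A
3.106 pA = 0.000000000003106 A
3.719 pA = 0.000000000003719 A

91.93 uA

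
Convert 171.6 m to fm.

(no prefix) = 10^0, femto = 10^-15; factor is 10^15.
171.6 × 10^15 = 171600000000000000

171600000000000000 fm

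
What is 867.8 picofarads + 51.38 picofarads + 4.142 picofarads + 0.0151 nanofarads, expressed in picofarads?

In picofarads:
  867.8 picofarads → 867.8
  51.38 picofarads → 51.38
  4.142 picofarads → 4.142
  0.0151 nanofarads = 0.0151 × 10^3 picofarads = 15.1
Sum: 867.8 + 51.38 + 4.142 + 15.1 = 938.422

938.422 picofarads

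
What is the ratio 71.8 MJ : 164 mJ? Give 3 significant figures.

438000000

(71.8e6) / (164e-3) = 0.4378e9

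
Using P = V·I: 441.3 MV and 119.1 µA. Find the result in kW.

52.55883 kW

441.3 × 10⁶ × 119.1 × 10⁻⁶ = 52558.83 W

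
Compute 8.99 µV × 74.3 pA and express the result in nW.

0.000000667957 nW

8.99 × 10^-6 × 74.3 × 10^-12 = 667.957 × 10^-18 W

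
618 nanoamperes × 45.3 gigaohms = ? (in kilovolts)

27.9954 kilovolts

618 × 10^-9 × 45.3 × 10^9 = 27995.4 V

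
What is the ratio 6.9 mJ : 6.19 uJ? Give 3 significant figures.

(6.9 × 10⁻³) / (6.19 × 10⁻⁶) = 1.115 × 10³

1110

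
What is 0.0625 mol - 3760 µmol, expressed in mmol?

In mmol:
  0.0625 mol = 0.0625 × 10^3 mmol = 62.5
  3760 µmol = 3760 × 10^-3 mmol = 3.76
Difference: 62.5 - 3.76 = 58.74

58.74 mmol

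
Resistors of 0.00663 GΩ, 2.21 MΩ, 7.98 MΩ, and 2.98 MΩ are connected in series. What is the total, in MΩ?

19.8 MΩ

In MΩ:
  0.00663 GΩ = 0.00663 × 10³ MΩ = 6.63
  2.21 MΩ → 2.21
  7.98 MΩ → 7.98
  2.98 MΩ → 2.98
Sum: 6.63 + 2.21 + 7.98 + 2.98 = 19.8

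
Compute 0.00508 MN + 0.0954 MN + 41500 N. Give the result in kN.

In kN:
  0.00508 MN = 0.00508 × 10³ kN = 5.08
  0.0954 MN = 0.0954 × 10³ kN = 95.4
  41500 N = 41500 × 10⁻³ kN = 41.5
Sum: 5.08 + 95.4 + 41.5 = 141.98

141.98 kN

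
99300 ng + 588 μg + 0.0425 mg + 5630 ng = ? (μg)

In μg:
  99300 ng = 99300 × 10^-3 μg = 99.3
  588 μg → 588
  0.0425 mg = 0.0425 × 10^3 μg = 42.5
  5630 ng = 5630 × 10^-3 μg = 5.63
Sum: 99.3 + 588 + 42.5 + 5.63 = 735.43

735.43 μg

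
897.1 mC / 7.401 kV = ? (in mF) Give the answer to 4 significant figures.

0.1212 mF

(897.1e-3) / (7.401e3) = 121.213e-6 F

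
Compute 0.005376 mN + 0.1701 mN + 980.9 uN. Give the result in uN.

1156.376 uN

In uN:
  0.005376 mN = 0.005376 × 10³ uN = 5.376
  0.1701 mN = 0.1701 × 10³ uN = 170.1
  980.9 uN → 980.9
Sum: 5.376 + 170.1 + 980.9 = 1156.376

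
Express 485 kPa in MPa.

0.485 MPa

kilo = 10³, mega = 10⁶; factor is 10⁻³.
485 × 10⁻³ = 0.485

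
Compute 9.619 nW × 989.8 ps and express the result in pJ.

9.619 × 10^-9 × 989.8 × 10^-12 = 9520.8862 × 10^-21 J

0.0000095208862 pJ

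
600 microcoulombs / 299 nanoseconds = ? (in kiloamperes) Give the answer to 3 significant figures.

2.01 kiloamperes

(600e-6) / (299e-9) = 2.0067e3 A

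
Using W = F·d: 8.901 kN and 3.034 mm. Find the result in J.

8.901 × 10^3 × 3.034 × 10^-3 = 27.005634 J

27.005634 J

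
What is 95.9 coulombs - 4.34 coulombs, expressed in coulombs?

In coulombs:
  95.9 coulombs → 95.9
  4.34 coulombs → 4.34
Difference: 95.9 - 4.34 = 91.56

91.56 coulombs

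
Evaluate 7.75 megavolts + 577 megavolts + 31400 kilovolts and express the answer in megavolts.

616.15 megavolts

In megavolts:
  7.75 megavolts → 7.75
  577 megavolts → 577
  31400 kilovolts = 31400e-3 megavolts = 31.4
Sum: 7.75 + 577 + 31.4 = 616.15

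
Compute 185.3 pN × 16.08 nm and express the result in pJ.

185.3 × 10⁻¹² × 16.08 × 10⁻⁹ = 2979.624 × 10⁻²¹ J

0.000002979624 pJ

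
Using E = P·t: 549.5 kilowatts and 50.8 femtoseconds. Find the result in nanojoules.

27.9146 nanojoules

549.5 × 10³ × 50.8 × 10⁻¹⁵ = 27914.6 × 10⁻¹² J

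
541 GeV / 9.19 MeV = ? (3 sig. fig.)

58900

(541 × 10^9) / (9.19 × 10^6) = 58.87 × 10^3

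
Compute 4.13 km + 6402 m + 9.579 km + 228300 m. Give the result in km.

248.411 km

In km:
  4.13 km → 4.13
  6402 m = 6402 × 10^-3 km = 6.402
  9.579 km → 9.579
  228300 m = 228300 × 10^-3 km = 228.3
Sum: 4.13 + 6.402 + 9.579 + 228.3 = 248.411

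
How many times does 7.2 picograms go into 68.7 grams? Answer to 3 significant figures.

9540000000000

(68.7) / (7.2 × 10⁻¹²) = 9.542 × 10¹²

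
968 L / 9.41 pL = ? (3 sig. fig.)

103000000000000

(968) / (9.41 × 10⁻¹²) = 102.9 × 10¹²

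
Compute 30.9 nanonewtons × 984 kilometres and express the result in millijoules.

30.4056 millijoules

30.9 × 10^-9 × 984 × 10^3 = 30405.6 × 10^-6 J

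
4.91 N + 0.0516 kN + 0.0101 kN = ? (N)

66.61 N

In N:
  4.91 N → 4.91
  0.0516 kN = 0.0516 × 10³ N = 51.6
  0.0101 kN = 0.0101 × 10³ N = 10.1
Sum: 4.91 + 51.6 + 10.1 = 66.61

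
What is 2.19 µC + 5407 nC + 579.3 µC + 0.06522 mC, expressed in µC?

652.117 µC

In µC:
  2.19 µC → 2.19
  5407 nC = 5407 × 10^-3 µC = 5.407
  579.3 µC → 579.3
  0.06522 mC = 0.06522 × 10^3 µC = 65.22
Sum: 2.19 + 5.407 + 579.3 + 65.22 = 652.117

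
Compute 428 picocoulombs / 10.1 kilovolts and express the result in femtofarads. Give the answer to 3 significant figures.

42.4 femtofarads

(428e-12) / (10.1e3) = 42.376e-15 F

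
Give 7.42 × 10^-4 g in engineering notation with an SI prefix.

742 µg

= 742 × 10^-6 g; 10^-6 is micro.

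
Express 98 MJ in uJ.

98000000000000 uJ

mega = 10^6, micro = 10^-6; factor is 10^12.
98 × 10^12 = 98000000000000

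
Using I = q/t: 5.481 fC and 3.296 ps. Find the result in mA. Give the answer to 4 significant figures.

(5.481 × 10^-15) / (3.296 × 10^-12) = 1.66292 × 10^-3 A

1.663 mA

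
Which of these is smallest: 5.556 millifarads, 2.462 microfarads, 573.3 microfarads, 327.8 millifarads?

5.556 millifarads = 0.005556 farads
2.462 microfarads = 0.000002462 farads
573.3 microfarads = 0.0005733 farads
327.8 millifarads = 0.3278 farads

2.462 microfarads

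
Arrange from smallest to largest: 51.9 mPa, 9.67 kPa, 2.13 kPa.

51.9 mPa = 0.0519 Pa
9.67 kPa = 9670 Pa
2.13 kPa = 2130 Pa

51.9 mPa < 2.13 kPa < 9.67 kPa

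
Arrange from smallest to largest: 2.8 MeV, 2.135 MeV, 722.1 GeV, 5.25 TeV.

2.8 MeV = 2800000 eV
2.135 MeV = 2135000 eV
722.1 GeV = 722100000000 eV
5.25 TeV = 5250000000000 eV

2.135 MeV < 2.8 MeV < 722.1 GeV < 5.25 TeV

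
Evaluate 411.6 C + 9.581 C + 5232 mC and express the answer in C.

426.413 C

In C:
  411.6 C → 411.6
  9.581 C → 9.581
  5232 mC = 5232 × 10^-3 C = 5.232
Sum: 411.6 + 9.581 + 5.232 = 426.413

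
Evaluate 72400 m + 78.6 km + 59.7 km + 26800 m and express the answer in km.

237.5 km

In km:
  72400 m = 72400 × 10⁻³ km = 72.4
  78.6 km → 78.6
  59.7 km → 59.7
  26800 m = 26800 × 10⁻³ km = 26.8
Sum: 72.4 + 78.6 + 59.7 + 26.8 = 237.5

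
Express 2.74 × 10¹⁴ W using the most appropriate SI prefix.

= 274 × 10¹² W; 10¹² is tera.

274 TW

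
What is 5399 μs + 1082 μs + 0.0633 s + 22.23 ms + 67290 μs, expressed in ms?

159.301 ms

In ms:
  5399 μs = 5399 × 10^-3 ms = 5.399
  1082 μs = 1082 × 10^-3 ms = 1.082
  0.0633 s = 0.0633 × 10^3 ms = 63.3
  22.23 ms → 22.23
  67290 μs = 67290 × 10^-3 ms = 67.29
Sum: 5.399 + 1.082 + 63.3 + 22.23 + 67.29 = 159.301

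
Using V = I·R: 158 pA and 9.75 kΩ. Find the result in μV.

1.5405 μV

158 × 10⁻¹² × 9.75 × 10³ = 1540.5 × 10⁻⁹ V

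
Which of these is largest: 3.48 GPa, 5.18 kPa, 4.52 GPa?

4.52 GPa

3.48 GPa = 3480000000 Pa
5.18 kPa = 5180 Pa
4.52 GPa = 4520000000 Pa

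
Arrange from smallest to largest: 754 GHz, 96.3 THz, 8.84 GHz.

8.84 GHz < 754 GHz < 96.3 THz

754 GHz = 754000000000 Hz
96.3 THz = 96300000000000 Hz
8.84 GHz = 8840000000 Hz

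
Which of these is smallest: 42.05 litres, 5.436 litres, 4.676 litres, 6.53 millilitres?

42.05 litres = 42.05 litres
5.436 litres = 5.436 litres
4.676 litres = 4.676 litres
6.53 millilitres = 0.00653 litres

6.53 millilitres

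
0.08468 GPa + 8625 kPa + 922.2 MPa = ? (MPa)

In MPa:
  0.08468 GPa = 0.08468 × 10³ MPa = 84.68
  8625 kPa = 8625 × 10⁻³ MPa = 8.625
  922.2 MPa → 922.2
Sum: 84.68 + 8.625 + 922.2 = 1015.505

1015.505 MPa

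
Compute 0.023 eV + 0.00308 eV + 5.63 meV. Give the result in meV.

31.71 meV

In meV:
  0.023 eV = 0.023 × 10³ meV = 23
  0.00308 eV = 0.00308 × 10³ meV = 3.08
  5.63 meV → 5.63
Sum: 23 + 3.08 + 5.63 = 31.71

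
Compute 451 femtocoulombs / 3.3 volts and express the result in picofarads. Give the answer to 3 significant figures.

(451 × 10⁻¹⁵) / (3.3) = 136.67 × 10⁻¹⁵ F

0.137 picofarads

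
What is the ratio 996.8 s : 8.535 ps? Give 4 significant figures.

(996.8) / (8.535 × 10⁻¹²) = 116.79 × 10¹²

116800000000000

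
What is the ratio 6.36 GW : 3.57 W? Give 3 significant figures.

(6.36e9) / (3.57) = 1.782e9

1780000000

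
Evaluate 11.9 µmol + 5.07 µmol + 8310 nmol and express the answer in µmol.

In µmol:
  11.9 µmol → 11.9
  5.07 µmol → 5.07
  8310 nmol = 8310e-3 µmol = 8.31
Sum: 11.9 + 5.07 + 8.31 = 25.28

25.28 µmol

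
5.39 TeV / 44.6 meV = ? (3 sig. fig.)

121000000000000

(5.39 × 10^12) / (44.6 × 10^-3) = 0.1209 × 10^15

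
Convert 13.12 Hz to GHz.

0.00000001312 GHz

(no prefix) = 10^0, giga = 10^9; factor is 10^-9.
13.12 × 10^-9 = 0.00000001312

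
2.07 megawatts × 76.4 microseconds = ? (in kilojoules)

0.158148 kilojoules

2.07 × 10⁶ × 76.4 × 10⁻⁶ = 158.148 J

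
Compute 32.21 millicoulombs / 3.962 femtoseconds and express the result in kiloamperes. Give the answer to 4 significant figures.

8130000000 kiloamperes

(32.21 × 10⁻³) / (3.962 × 10⁻¹⁵) = 8.12973 × 10¹² A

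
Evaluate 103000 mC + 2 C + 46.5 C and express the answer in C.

In C:
  103000 mC = 103000 × 10⁻³ C = 103
  2 C → 2
  46.5 C → 46.5
Sum: 103 + 2 + 46.5 = 151.5

151.5 C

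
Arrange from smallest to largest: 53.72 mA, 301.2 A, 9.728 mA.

53.72 mA = 0.05372 A
301.2 A = 301.2 A
9.728 mA = 0.009728 A

9.728 mA < 53.72 mA < 301.2 A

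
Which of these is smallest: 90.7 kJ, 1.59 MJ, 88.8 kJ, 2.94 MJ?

90.7 kJ = 90700 J
1.59 MJ = 1590000 J
88.8 kJ = 88800 J
2.94 MJ = 2940000 J

88.8 kJ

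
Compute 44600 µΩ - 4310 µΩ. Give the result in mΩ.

In mΩ:
  44600 µΩ = 44600 × 10⁻³ mΩ = 44.6
  4310 µΩ = 4310 × 10⁻³ mΩ = 4.31
Difference: 44.6 - 4.31 = 40.29

40.29 mΩ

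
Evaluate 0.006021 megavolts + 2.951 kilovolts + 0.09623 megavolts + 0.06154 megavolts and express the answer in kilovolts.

In kilovolts:
  0.006021 megavolts = 0.006021e3 kilovolts = 6.021
  2.951 kilovolts → 2.951
  0.09623 megavolts = 0.09623e3 kilovolts = 96.23
  0.06154 megavolts = 0.06154e3 kilovolts = 61.54
Sum: 6.021 + 2.951 + 96.23 + 61.54 = 166.742

166.742 kilovolts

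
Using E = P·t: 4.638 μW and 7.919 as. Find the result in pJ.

4.638 × 10^-6 × 7.919 × 10^-18 = 36.728322 × 10^-24 J

0.000000000036728322 pJ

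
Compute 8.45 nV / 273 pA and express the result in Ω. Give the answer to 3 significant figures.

31.0 Ω

(8.45e-9) / (273e-12) = 0.030952e3 Ω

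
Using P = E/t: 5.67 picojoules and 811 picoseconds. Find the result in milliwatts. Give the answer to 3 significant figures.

6.99 milliwatts

(5.67e-12) / (811e-12) = 0.0069914 W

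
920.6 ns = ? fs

920600000 fs

nano = 10^-9, femto = 10^-15; factor is 10^6.
920.6 × 10^6 = 920600000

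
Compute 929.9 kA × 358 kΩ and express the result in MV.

929.9 × 10³ × 358 × 10³ = 332904.2 × 10⁶ V

332904.2 MV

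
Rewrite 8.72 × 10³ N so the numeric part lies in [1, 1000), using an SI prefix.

8.72 kN

= 8.72 × 10³ N; 10³ is kilo.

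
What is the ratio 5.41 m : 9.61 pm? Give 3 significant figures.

(5.41) / (9.61 × 10⁻¹²) = 0.563 × 10¹²

563000000000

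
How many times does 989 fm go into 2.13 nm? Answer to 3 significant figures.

2150

(2.13e-9) / (989e-15) = 0.002154e6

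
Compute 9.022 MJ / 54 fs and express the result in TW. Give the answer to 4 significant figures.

167100000 TW

(9.022 × 10^6) / (54 × 10^-15) = 0.167074 × 10^21 W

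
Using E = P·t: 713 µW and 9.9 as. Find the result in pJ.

0.0000000070587 pJ

713 × 10^-6 × 9.9 × 10^-18 = 7058.7 × 10^-24 J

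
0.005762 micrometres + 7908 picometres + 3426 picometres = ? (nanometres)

17.096 nanometres

In nanometres:
  0.005762 micrometres = 0.005762e3 nanometres = 5.762
  7908 picometres = 7908e-3 nanometres = 7.908
  3426 picometres = 3426e-3 nanometres = 3.426
Sum: 5.762 + 7.908 + 3.426 = 17.096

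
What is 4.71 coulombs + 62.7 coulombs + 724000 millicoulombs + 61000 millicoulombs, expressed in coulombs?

In coulombs:
  4.71 coulombs → 4.71
  62.7 coulombs → 62.7
  724000 millicoulombs = 724000 × 10⁻³ coulombs = 724
  61000 millicoulombs = 61000 × 10⁻³ coulombs = 61
Sum: 4.71 + 62.7 + 724 + 61 = 852.41

852.41 coulombs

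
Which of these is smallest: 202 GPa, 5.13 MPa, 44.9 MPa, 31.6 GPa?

5.13 MPa

202 GPa = 202000000000 Pa
5.13 MPa = 5130000 Pa
44.9 MPa = 44900000 Pa
31.6 GPa = 31600000000 Pa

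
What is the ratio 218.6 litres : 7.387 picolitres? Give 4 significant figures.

(218.6) / (7.387 × 10^-12) = 29.593 × 10^12

29590000000000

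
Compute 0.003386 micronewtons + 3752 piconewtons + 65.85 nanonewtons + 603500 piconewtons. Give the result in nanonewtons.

676.488 nanonewtons

In nanonewtons:
  0.003386 micronewtons = 0.003386e3 nanonewtons = 3.386
  3752 piconewtons = 3752e-3 nanonewtons = 3.752
  65.85 nanonewtons → 65.85
  603500 piconewtons = 603500e-3 nanonewtons = 603.5
Sum: 3.386 + 3.752 + 65.85 + 603.5 = 676.488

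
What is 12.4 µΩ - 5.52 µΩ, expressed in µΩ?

6.88 µΩ

In µΩ:
  12.4 µΩ → 12.4
  5.52 µΩ → 5.52
Difference: 12.4 - 5.52 = 6.88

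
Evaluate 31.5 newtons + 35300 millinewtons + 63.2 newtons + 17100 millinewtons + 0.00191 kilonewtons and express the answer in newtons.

149.01 newtons

In newtons:
  31.5 newtons → 31.5
  35300 millinewtons = 35300 × 10⁻³ newtons = 35.3
  63.2 newtons → 63.2
  17100 millinewtons = 17100 × 10⁻³ newtons = 17.1
  0.00191 kilonewtons = 0.00191 × 10³ newtons = 1.91
Sum: 31.5 + 35.3 + 63.2 + 17.1 + 1.91 = 149.01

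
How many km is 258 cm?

centi = 1e-2, kilo = 1e3; factor is 1e-5.
258 × 1e-5 = 0.00258

0.00258 km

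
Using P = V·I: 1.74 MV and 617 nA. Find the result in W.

1.07358 W

1.74 × 10⁶ × 617 × 10⁻⁹ = 1073.58 × 10⁻³ W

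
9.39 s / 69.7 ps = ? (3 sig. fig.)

(9.39) / (69.7 × 10^-12) = 0.1347 × 10^12

135000000000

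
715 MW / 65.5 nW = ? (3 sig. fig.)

10900000000000000

(715e6) / (65.5e-9) = 10.92e15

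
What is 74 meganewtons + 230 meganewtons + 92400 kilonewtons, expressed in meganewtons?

In meganewtons:
  74 meganewtons → 74
  230 meganewtons → 230
  92400 kilonewtons = 92400e-3 meganewtons = 92.4
Sum: 74 + 230 + 92.4 = 396.4

396.4 meganewtons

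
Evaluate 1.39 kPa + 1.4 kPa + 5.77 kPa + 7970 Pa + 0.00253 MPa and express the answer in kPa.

In kPa:
  1.39 kPa → 1.39
  1.4 kPa → 1.4
  5.77 kPa → 5.77
  7970 Pa = 7970 × 10⁻³ kPa = 7.97
  0.00253 MPa = 0.00253 × 10³ kPa = 2.53
Sum: 1.39 + 1.4 + 5.77 + 7.97 + 2.53 = 19.06

19.06 kPa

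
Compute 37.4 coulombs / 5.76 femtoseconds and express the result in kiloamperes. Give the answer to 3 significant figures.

(37.4) / (5.76e-15) = 6.4931e15 A

6490000000000 kiloamperes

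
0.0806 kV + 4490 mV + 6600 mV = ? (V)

91.69 V

In V:
  0.0806 kV = 0.0806e3 V = 80.6
  4490 mV = 4490e-3 V = 4.49
  6600 mV = 6600e-3 V = 6.6
Sum: 80.6 + 4.49 + 6.6 = 91.69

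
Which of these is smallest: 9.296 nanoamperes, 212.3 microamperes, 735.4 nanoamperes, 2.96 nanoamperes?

9.296 nanoamperes = 0.000000009296 amperes
212.3 microamperes = 0.0002123 amperes
735.4 nanoamperes = 0.0000007354 amperes
2.96 nanoamperes = 0.00000000296 amperes

2.96 nanoamperes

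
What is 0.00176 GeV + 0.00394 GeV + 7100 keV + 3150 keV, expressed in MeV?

15.95 MeV

In MeV:
  0.00176 GeV = 0.00176e3 MeV = 1.76
  0.00394 GeV = 0.00394e3 MeV = 3.94
  7100 keV = 7100e-3 MeV = 7.1
  3150 keV = 3150e-3 MeV = 3.15
Sum: 1.76 + 3.94 + 7.1 + 3.15 = 15.95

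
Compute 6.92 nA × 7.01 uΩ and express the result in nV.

0.0000485092 nV

6.92 × 10^-9 × 7.01 × 10^-6 = 48.5092 × 10^-15 V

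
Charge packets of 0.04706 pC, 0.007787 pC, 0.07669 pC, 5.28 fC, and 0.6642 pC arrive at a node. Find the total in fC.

801.017 fC

In fC:
  0.04706 pC = 0.04706 × 10³ fC = 47.06
  0.007787 pC = 0.007787 × 10³ fC = 7.787
  0.07669 pC = 0.07669 × 10³ fC = 76.69
  5.28 fC → 5.28
  0.6642 pC = 0.6642 × 10³ fC = 664.2
Sum: 47.06 + 7.787 + 76.69 + 5.28 + 664.2 = 801.017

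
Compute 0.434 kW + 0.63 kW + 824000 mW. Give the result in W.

1888 W

In W:
  0.434 kW = 0.434 × 10³ W = 434
  0.63 kW = 0.63 × 10³ W = 630
  824000 mW = 824000 × 10⁻³ W = 824
Sum: 434 + 630 + 824 = 1888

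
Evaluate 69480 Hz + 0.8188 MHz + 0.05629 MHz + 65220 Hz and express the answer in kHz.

1009.79 kHz

In kHz:
  69480 Hz = 69480e-3 kHz = 69.48
  0.8188 MHz = 0.8188e3 kHz = 818.8
  0.05629 MHz = 0.05629e3 kHz = 56.29
  65220 Hz = 65220e-3 kHz = 65.22
Sum: 69.48 + 818.8 + 56.29 + 65.22 = 1009.79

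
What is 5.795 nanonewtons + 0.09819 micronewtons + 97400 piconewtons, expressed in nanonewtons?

In nanonewtons:
  5.795 nanonewtons → 5.795
  0.09819 micronewtons = 0.09819 × 10^3 nanonewtons = 98.19
  97400 piconewtons = 97400 × 10^-3 nanonewtons = 97.4
Sum: 5.795 + 98.19 + 97.4 = 201.385

201.385 nanonewtons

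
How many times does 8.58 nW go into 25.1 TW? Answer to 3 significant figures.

2930000000000000000000

(25.1 × 10¹²) / (8.58 × 10⁻⁹) = 2.925 × 10²¹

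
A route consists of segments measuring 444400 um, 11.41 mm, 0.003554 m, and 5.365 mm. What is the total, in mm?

In mm:
  444400 um = 444400 × 10⁻³ mm = 444.4
  11.41 mm → 11.41
  0.003554 m = 0.003554 × 10³ mm = 3.554
  5.365 mm → 5.365
Sum: 444.4 + 11.41 + 3.554 + 5.365 = 464.729

464.729 mm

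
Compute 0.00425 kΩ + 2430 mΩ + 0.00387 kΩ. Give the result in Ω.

In Ω:
  0.00425 kΩ = 0.00425 × 10³ Ω = 4.25
  2430 mΩ = 2430 × 10⁻³ Ω = 2.43
  0.00387 kΩ = 0.00387 × 10³ Ω = 3.87
Sum: 4.25 + 2.43 + 3.87 = 10.55

10.55 Ω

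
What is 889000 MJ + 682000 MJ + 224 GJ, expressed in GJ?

In GJ:
  889000 MJ = 889000 × 10⁻³ GJ = 889
  682000 MJ = 682000 × 10⁻³ GJ = 682
  224 GJ → 224
Sum: 889 + 682 + 224 = 1795

1795 GJ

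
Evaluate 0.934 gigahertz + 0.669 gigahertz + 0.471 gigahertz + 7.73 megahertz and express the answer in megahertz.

In megahertz:
  0.934 gigahertz = 0.934 × 10^3 megahertz = 934
  0.669 gigahertz = 0.669 × 10^3 megahertz = 669
  0.471 gigahertz = 0.471 × 10^3 megahertz = 471
  7.73 megahertz → 7.73
Sum: 934 + 669 + 471 + 7.73 = 2081.73

2081.73 megahertz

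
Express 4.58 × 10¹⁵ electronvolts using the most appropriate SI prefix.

4.58 petaelectronvolts

= 4.58 × 10¹⁵ electronvolts; 10¹⁵ is peta.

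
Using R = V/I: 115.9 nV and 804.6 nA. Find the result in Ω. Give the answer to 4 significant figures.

0.1440 Ω

(115.9e-9) / (804.6e-9) = 0.144047 Ω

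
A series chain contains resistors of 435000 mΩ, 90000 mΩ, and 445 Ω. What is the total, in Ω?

970 Ω

In Ω:
  435000 mΩ = 435000 × 10^-3 Ω = 435
  90000 mΩ = 90000 × 10^-3 Ω = 90
  445 Ω → 445
Sum: 435 + 90 + 445 = 970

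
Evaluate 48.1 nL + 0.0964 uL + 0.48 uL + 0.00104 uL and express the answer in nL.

625.54 nL

In nL:
  48.1 nL → 48.1
  0.0964 uL = 0.0964 × 10^3 nL = 96.4
  0.48 uL = 0.48 × 10^3 nL = 480
  0.00104 uL = 0.00104 × 10^3 nL = 1.04
Sum: 48.1 + 96.4 + 480 + 1.04 = 625.54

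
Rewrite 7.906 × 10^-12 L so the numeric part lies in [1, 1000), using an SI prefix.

7.906 pL

= 7.906 × 10^-12 L; 10^-12 is pico.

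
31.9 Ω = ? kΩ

(no prefix) = 1e0, kilo = 1e3; factor is 1e-3.
31.9 × 1e-3 = 0.0319

0.0319 kΩ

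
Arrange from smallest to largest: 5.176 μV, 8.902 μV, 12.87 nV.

5.176 μV = 0.000005176 V
8.902 μV = 0.000008902 V
12.87 nV = 0.00000001287 V

12.87 nV < 5.176 μV < 8.902 μV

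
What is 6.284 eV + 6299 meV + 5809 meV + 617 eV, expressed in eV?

In eV:
  6.284 eV → 6.284
  6299 meV = 6299 × 10^-3 eV = 6.299
  5809 meV = 5809 × 10^-3 eV = 5.809
  617 eV → 617
Sum: 6.284 + 6.299 + 5.809 + 617 = 635.392

635.392 eV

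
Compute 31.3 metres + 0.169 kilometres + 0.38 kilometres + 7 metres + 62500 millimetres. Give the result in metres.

649.8 metres

In metres:
  31.3 metres → 31.3
  0.169 kilometres = 0.169 × 10³ metres = 169
  0.38 kilometres = 0.38 × 10³ metres = 380
  7 metres → 7
  62500 millimetres = 62500 × 10⁻³ metres = 62.5
Sum: 31.3 + 169 + 380 + 7 + 62.5 = 649.8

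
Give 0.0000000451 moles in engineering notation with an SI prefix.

45.1 nanomoles

= 45.1 × 10^-9 moles; 10^-9 is nano.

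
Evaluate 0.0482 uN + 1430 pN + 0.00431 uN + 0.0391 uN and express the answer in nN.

In nN:
  0.0482 uN = 0.0482e3 nN = 48.2
  1430 pN = 1430e-3 nN = 1.43
  0.00431 uN = 0.00431e3 nN = 4.31
  0.0391 uN = 0.0391e3 nN = 39.1
Sum: 48.2 + 1.43 + 4.31 + 39.1 = 93.04

93.04 nN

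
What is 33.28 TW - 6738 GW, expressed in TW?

26.542 TW

In TW:
  33.28 TW → 33.28
  6738 GW = 6738 × 10^-3 TW = 6.738
Difference: 33.28 - 6.738 = 26.542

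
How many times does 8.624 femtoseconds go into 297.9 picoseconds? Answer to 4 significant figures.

34540

(297.9 × 10^-12) / (8.624 × 10^-15) = 34.543 × 10^3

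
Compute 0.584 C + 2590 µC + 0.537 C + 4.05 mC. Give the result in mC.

In mC:
  0.584 C = 0.584 × 10³ mC = 584
  2590 µC = 2590 × 10⁻³ mC = 2.59
  0.537 C = 0.537 × 10³ mC = 537
  4.05 mC → 4.05
Sum: 584 + 2.59 + 537 + 4.05 = 1127.64

1127.64 mC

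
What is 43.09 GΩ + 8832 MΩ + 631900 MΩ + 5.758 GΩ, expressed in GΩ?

In GΩ:
  43.09 GΩ → 43.09
  8832 MΩ = 8832e-3 GΩ = 8.832
  631900 MΩ = 631900e-3 GΩ = 631.9
  5.758 GΩ → 5.758
Sum: 43.09 + 8.832 + 631.9 + 5.758 = 689.58

689.58 GΩ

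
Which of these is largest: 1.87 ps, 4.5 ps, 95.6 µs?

95.6 µs

1.87 ps = 0.00000000000187 s
4.5 ps = 0.0000000000045 s
95.6 µs = 0.0000956 s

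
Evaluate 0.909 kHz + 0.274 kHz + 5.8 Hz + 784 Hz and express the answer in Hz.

1972.8 Hz

In Hz:
  0.909 kHz = 0.909 × 10³ Hz = 909
  0.274 kHz = 0.274 × 10³ Hz = 274
  5.8 Hz → 5.8
  784 Hz → 784
Sum: 909 + 274 + 5.8 + 784 = 1972.8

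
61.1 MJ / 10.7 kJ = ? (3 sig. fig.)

5710

(61.1 × 10⁶) / (10.7 × 10³) = 5.71 × 10³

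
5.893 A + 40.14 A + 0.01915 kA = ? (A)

In A:
  5.893 A → 5.893
  40.14 A → 40.14
  0.01915 kA = 0.01915e3 A = 19.15
Sum: 5.893 + 40.14 + 19.15 = 65.183

65.183 A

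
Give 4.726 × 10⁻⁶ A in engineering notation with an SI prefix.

= 4.726 × 10⁻⁶ A; 10⁻⁶ is micro.

4.726 μA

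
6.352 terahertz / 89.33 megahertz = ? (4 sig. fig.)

71110

(6.352e12) / (89.33e6) = 0.071107e6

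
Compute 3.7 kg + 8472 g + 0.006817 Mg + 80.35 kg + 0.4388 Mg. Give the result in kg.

538.139 kg

In kg:
  3.7 kg → 3.7
  8472 g = 8472 × 10^-3 kg = 8.472
  0.006817 Mg = 0.006817 × 10^3 kg = 6.817
  80.35 kg → 80.35
  0.4388 Mg = 0.4388 × 10^3 kg = 438.8
Sum: 3.7 + 8.472 + 6.817 + 80.35 + 438.8 = 538.139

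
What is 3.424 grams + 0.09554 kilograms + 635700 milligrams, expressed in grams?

734.664 grams

In grams:
  3.424 grams → 3.424
  0.09554 kilograms = 0.09554 × 10³ grams = 95.54
  635700 milligrams = 635700 × 10⁻³ grams = 635.7
Sum: 3.424 + 95.54 + 635.7 = 734.664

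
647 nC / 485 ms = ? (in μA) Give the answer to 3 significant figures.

(647 × 10⁻⁹) / (485 × 10⁻³) = 1.334 × 10⁻⁶ A

1.33 μA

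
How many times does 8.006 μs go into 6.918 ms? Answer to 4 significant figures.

864.1

(6.918 × 10⁻³) / (8.006 × 10⁻⁶) = 0.8641 × 10³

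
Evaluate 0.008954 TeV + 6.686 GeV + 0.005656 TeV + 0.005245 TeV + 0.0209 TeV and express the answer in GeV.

47.441 GeV

In GeV:
  0.008954 TeV = 0.008954e3 GeV = 8.954
  6.686 GeV → 6.686
  0.005656 TeV = 0.005656e3 GeV = 5.656
  0.005245 TeV = 0.005245e3 GeV = 5.245
  0.0209 TeV = 0.0209e3 GeV = 20.9
Sum: 8.954 + 6.686 + 5.656 + 5.245 + 20.9 = 47.441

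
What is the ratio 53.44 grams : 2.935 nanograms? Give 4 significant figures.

(53.44) / (2.935 × 10⁻⁹) = 18.208 × 10⁹

18210000000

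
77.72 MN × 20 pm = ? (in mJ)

77.72 × 10^6 × 20 × 10^-12 = 1554.4 × 10^-6 J

1.5544 mJ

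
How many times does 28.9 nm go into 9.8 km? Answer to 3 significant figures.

339000000000

(9.8 × 10^3) / (28.9 × 10^-9) = 0.3391 × 10^12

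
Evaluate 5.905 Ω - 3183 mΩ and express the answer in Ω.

In Ω:
  5.905 Ω → 5.905
  3183 mΩ = 3183 × 10^-3 Ω = 3.183
Difference: 5.905 - 3.183 = 2.722

2.722 Ω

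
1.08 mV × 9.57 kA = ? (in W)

1.08 × 10⁻³ × 9.57 × 10³ = 10.3356 W

10.3356 W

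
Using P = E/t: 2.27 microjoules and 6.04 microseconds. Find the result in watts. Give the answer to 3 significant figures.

(2.27 × 10^-6) / (6.04 × 10^-6) = 0.37583 W

0.376 watts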